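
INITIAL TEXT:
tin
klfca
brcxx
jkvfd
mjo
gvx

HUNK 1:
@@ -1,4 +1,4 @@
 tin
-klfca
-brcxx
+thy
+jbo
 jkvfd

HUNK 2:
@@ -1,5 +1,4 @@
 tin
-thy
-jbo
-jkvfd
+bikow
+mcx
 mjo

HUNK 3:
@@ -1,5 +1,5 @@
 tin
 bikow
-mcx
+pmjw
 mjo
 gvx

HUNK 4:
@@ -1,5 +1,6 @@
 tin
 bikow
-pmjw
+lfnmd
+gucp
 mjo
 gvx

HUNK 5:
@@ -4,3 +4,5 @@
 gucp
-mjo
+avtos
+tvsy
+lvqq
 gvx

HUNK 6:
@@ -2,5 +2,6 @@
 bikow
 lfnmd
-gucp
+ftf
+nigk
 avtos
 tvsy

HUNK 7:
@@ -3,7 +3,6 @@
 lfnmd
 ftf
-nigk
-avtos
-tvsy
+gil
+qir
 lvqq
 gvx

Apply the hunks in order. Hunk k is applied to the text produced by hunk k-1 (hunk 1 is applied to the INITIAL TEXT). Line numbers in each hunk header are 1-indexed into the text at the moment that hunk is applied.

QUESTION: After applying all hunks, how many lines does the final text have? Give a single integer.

Hunk 1: at line 1 remove [klfca,brcxx] add [thy,jbo] -> 6 lines: tin thy jbo jkvfd mjo gvx
Hunk 2: at line 1 remove [thy,jbo,jkvfd] add [bikow,mcx] -> 5 lines: tin bikow mcx mjo gvx
Hunk 3: at line 1 remove [mcx] add [pmjw] -> 5 lines: tin bikow pmjw mjo gvx
Hunk 4: at line 1 remove [pmjw] add [lfnmd,gucp] -> 6 lines: tin bikow lfnmd gucp mjo gvx
Hunk 5: at line 4 remove [mjo] add [avtos,tvsy,lvqq] -> 8 lines: tin bikow lfnmd gucp avtos tvsy lvqq gvx
Hunk 6: at line 2 remove [gucp] add [ftf,nigk] -> 9 lines: tin bikow lfnmd ftf nigk avtos tvsy lvqq gvx
Hunk 7: at line 3 remove [nigk,avtos,tvsy] add [gil,qir] -> 8 lines: tin bikow lfnmd ftf gil qir lvqq gvx
Final line count: 8

Answer: 8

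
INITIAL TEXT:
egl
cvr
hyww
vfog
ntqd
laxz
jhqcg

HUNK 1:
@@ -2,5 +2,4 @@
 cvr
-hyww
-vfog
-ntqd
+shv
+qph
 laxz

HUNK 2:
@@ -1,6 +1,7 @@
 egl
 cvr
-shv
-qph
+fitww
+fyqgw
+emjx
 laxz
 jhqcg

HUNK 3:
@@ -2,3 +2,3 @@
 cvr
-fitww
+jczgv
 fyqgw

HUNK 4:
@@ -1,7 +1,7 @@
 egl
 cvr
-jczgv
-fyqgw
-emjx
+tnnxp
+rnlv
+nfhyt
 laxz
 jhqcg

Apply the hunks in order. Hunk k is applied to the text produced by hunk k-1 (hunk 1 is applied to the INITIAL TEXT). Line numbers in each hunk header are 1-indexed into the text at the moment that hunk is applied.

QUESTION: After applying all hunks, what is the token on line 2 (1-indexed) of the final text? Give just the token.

Hunk 1: at line 2 remove [hyww,vfog,ntqd] add [shv,qph] -> 6 lines: egl cvr shv qph laxz jhqcg
Hunk 2: at line 1 remove [shv,qph] add [fitww,fyqgw,emjx] -> 7 lines: egl cvr fitww fyqgw emjx laxz jhqcg
Hunk 3: at line 2 remove [fitww] add [jczgv] -> 7 lines: egl cvr jczgv fyqgw emjx laxz jhqcg
Hunk 4: at line 1 remove [jczgv,fyqgw,emjx] add [tnnxp,rnlv,nfhyt] -> 7 lines: egl cvr tnnxp rnlv nfhyt laxz jhqcg
Final line 2: cvr

Answer: cvr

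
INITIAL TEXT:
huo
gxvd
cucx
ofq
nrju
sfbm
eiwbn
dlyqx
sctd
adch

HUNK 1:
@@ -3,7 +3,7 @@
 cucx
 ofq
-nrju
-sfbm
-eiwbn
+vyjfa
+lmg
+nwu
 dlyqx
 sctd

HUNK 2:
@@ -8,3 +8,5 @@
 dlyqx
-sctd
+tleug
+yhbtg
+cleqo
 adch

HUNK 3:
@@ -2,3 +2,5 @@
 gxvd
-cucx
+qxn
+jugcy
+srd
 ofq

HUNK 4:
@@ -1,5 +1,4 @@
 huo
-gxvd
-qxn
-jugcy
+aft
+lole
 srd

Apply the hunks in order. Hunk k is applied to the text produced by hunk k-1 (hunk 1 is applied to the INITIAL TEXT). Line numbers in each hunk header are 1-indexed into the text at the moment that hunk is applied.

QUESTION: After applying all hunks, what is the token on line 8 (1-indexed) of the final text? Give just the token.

Answer: nwu

Derivation:
Hunk 1: at line 3 remove [nrju,sfbm,eiwbn] add [vyjfa,lmg,nwu] -> 10 lines: huo gxvd cucx ofq vyjfa lmg nwu dlyqx sctd adch
Hunk 2: at line 8 remove [sctd] add [tleug,yhbtg,cleqo] -> 12 lines: huo gxvd cucx ofq vyjfa lmg nwu dlyqx tleug yhbtg cleqo adch
Hunk 3: at line 2 remove [cucx] add [qxn,jugcy,srd] -> 14 lines: huo gxvd qxn jugcy srd ofq vyjfa lmg nwu dlyqx tleug yhbtg cleqo adch
Hunk 4: at line 1 remove [gxvd,qxn,jugcy] add [aft,lole] -> 13 lines: huo aft lole srd ofq vyjfa lmg nwu dlyqx tleug yhbtg cleqo adch
Final line 8: nwu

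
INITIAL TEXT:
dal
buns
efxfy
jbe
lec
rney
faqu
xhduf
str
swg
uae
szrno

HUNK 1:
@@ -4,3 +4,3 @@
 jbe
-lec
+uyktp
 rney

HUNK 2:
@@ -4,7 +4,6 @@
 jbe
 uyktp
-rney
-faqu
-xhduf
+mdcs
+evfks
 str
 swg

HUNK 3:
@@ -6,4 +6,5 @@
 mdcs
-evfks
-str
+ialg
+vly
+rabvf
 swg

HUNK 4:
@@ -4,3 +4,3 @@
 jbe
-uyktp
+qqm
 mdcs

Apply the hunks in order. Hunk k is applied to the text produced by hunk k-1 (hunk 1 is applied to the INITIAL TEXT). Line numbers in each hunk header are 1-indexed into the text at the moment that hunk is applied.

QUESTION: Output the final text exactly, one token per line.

Hunk 1: at line 4 remove [lec] add [uyktp] -> 12 lines: dal buns efxfy jbe uyktp rney faqu xhduf str swg uae szrno
Hunk 2: at line 4 remove [rney,faqu,xhduf] add [mdcs,evfks] -> 11 lines: dal buns efxfy jbe uyktp mdcs evfks str swg uae szrno
Hunk 3: at line 6 remove [evfks,str] add [ialg,vly,rabvf] -> 12 lines: dal buns efxfy jbe uyktp mdcs ialg vly rabvf swg uae szrno
Hunk 4: at line 4 remove [uyktp] add [qqm] -> 12 lines: dal buns efxfy jbe qqm mdcs ialg vly rabvf swg uae szrno

Answer: dal
buns
efxfy
jbe
qqm
mdcs
ialg
vly
rabvf
swg
uae
szrno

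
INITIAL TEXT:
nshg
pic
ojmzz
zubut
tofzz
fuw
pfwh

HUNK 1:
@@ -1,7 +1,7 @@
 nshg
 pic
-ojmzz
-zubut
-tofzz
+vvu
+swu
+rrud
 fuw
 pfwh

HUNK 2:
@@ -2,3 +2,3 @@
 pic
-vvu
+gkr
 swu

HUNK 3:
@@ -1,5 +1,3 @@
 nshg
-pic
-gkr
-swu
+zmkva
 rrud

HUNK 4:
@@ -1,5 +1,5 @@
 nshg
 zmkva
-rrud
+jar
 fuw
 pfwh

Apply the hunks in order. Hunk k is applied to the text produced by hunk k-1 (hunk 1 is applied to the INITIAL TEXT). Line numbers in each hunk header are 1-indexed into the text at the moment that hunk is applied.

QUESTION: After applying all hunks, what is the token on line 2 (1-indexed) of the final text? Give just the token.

Hunk 1: at line 1 remove [ojmzz,zubut,tofzz] add [vvu,swu,rrud] -> 7 lines: nshg pic vvu swu rrud fuw pfwh
Hunk 2: at line 2 remove [vvu] add [gkr] -> 7 lines: nshg pic gkr swu rrud fuw pfwh
Hunk 3: at line 1 remove [pic,gkr,swu] add [zmkva] -> 5 lines: nshg zmkva rrud fuw pfwh
Hunk 4: at line 1 remove [rrud] add [jar] -> 5 lines: nshg zmkva jar fuw pfwh
Final line 2: zmkva

Answer: zmkva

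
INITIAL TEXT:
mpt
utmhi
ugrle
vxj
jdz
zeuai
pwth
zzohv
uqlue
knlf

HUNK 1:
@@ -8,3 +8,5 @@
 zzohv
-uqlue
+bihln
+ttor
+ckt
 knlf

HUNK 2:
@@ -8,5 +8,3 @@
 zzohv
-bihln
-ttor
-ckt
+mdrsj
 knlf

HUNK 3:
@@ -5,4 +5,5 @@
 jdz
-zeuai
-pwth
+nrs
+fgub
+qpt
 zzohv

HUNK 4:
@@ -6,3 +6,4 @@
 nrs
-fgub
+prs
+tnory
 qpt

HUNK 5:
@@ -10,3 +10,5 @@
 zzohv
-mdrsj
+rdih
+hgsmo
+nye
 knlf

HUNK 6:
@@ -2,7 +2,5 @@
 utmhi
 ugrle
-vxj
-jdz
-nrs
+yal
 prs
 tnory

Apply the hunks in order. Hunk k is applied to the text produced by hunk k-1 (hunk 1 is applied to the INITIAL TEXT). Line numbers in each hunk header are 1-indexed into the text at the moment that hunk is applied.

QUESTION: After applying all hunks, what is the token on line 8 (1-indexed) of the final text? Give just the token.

Hunk 1: at line 8 remove [uqlue] add [bihln,ttor,ckt] -> 12 lines: mpt utmhi ugrle vxj jdz zeuai pwth zzohv bihln ttor ckt knlf
Hunk 2: at line 8 remove [bihln,ttor,ckt] add [mdrsj] -> 10 lines: mpt utmhi ugrle vxj jdz zeuai pwth zzohv mdrsj knlf
Hunk 3: at line 5 remove [zeuai,pwth] add [nrs,fgub,qpt] -> 11 lines: mpt utmhi ugrle vxj jdz nrs fgub qpt zzohv mdrsj knlf
Hunk 4: at line 6 remove [fgub] add [prs,tnory] -> 12 lines: mpt utmhi ugrle vxj jdz nrs prs tnory qpt zzohv mdrsj knlf
Hunk 5: at line 10 remove [mdrsj] add [rdih,hgsmo,nye] -> 14 lines: mpt utmhi ugrle vxj jdz nrs prs tnory qpt zzohv rdih hgsmo nye knlf
Hunk 6: at line 2 remove [vxj,jdz,nrs] add [yal] -> 12 lines: mpt utmhi ugrle yal prs tnory qpt zzohv rdih hgsmo nye knlf
Final line 8: zzohv

Answer: zzohv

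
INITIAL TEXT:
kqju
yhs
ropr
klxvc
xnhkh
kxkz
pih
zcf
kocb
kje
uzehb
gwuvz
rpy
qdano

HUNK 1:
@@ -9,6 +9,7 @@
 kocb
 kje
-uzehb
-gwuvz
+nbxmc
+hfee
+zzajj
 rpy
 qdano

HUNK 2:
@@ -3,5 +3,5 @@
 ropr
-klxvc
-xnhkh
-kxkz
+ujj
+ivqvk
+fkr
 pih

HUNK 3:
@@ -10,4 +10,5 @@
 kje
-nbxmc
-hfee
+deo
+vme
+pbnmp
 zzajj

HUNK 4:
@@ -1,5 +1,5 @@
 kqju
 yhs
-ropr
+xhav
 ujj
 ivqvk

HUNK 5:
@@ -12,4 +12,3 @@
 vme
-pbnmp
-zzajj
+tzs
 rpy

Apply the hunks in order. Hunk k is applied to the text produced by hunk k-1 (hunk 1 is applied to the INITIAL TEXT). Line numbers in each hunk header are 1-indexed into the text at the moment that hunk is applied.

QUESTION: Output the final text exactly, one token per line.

Hunk 1: at line 9 remove [uzehb,gwuvz] add [nbxmc,hfee,zzajj] -> 15 lines: kqju yhs ropr klxvc xnhkh kxkz pih zcf kocb kje nbxmc hfee zzajj rpy qdano
Hunk 2: at line 3 remove [klxvc,xnhkh,kxkz] add [ujj,ivqvk,fkr] -> 15 lines: kqju yhs ropr ujj ivqvk fkr pih zcf kocb kje nbxmc hfee zzajj rpy qdano
Hunk 3: at line 10 remove [nbxmc,hfee] add [deo,vme,pbnmp] -> 16 lines: kqju yhs ropr ujj ivqvk fkr pih zcf kocb kje deo vme pbnmp zzajj rpy qdano
Hunk 4: at line 1 remove [ropr] add [xhav] -> 16 lines: kqju yhs xhav ujj ivqvk fkr pih zcf kocb kje deo vme pbnmp zzajj rpy qdano
Hunk 5: at line 12 remove [pbnmp,zzajj] add [tzs] -> 15 lines: kqju yhs xhav ujj ivqvk fkr pih zcf kocb kje deo vme tzs rpy qdano

Answer: kqju
yhs
xhav
ujj
ivqvk
fkr
pih
zcf
kocb
kje
deo
vme
tzs
rpy
qdano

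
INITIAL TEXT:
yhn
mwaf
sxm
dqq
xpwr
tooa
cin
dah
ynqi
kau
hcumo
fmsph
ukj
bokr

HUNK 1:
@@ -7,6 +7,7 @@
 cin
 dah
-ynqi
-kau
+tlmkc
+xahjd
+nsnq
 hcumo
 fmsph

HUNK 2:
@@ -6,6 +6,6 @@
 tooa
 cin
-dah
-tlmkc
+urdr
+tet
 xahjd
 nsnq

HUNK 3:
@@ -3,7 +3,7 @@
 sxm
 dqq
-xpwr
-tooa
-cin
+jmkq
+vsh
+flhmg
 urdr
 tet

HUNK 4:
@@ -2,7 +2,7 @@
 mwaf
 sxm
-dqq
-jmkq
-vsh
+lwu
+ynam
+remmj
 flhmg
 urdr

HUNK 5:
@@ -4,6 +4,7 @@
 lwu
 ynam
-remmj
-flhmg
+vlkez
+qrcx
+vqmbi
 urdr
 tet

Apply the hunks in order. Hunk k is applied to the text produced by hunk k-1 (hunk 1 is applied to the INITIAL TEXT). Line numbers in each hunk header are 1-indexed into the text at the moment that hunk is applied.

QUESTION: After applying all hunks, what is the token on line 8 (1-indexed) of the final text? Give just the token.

Answer: vqmbi

Derivation:
Hunk 1: at line 7 remove [ynqi,kau] add [tlmkc,xahjd,nsnq] -> 15 lines: yhn mwaf sxm dqq xpwr tooa cin dah tlmkc xahjd nsnq hcumo fmsph ukj bokr
Hunk 2: at line 6 remove [dah,tlmkc] add [urdr,tet] -> 15 lines: yhn mwaf sxm dqq xpwr tooa cin urdr tet xahjd nsnq hcumo fmsph ukj bokr
Hunk 3: at line 3 remove [xpwr,tooa,cin] add [jmkq,vsh,flhmg] -> 15 lines: yhn mwaf sxm dqq jmkq vsh flhmg urdr tet xahjd nsnq hcumo fmsph ukj bokr
Hunk 4: at line 2 remove [dqq,jmkq,vsh] add [lwu,ynam,remmj] -> 15 lines: yhn mwaf sxm lwu ynam remmj flhmg urdr tet xahjd nsnq hcumo fmsph ukj bokr
Hunk 5: at line 4 remove [remmj,flhmg] add [vlkez,qrcx,vqmbi] -> 16 lines: yhn mwaf sxm lwu ynam vlkez qrcx vqmbi urdr tet xahjd nsnq hcumo fmsph ukj bokr
Final line 8: vqmbi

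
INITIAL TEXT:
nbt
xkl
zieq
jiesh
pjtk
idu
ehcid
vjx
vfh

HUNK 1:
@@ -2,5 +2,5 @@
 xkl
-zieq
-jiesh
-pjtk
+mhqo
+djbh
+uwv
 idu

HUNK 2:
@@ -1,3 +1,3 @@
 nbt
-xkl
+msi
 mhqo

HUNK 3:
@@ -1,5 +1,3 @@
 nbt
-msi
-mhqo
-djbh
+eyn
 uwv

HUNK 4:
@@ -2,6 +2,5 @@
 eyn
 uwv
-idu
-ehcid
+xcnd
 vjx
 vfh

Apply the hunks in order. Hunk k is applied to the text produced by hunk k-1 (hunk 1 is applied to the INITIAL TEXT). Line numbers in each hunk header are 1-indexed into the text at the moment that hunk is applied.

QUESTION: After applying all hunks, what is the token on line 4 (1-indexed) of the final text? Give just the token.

Answer: xcnd

Derivation:
Hunk 1: at line 2 remove [zieq,jiesh,pjtk] add [mhqo,djbh,uwv] -> 9 lines: nbt xkl mhqo djbh uwv idu ehcid vjx vfh
Hunk 2: at line 1 remove [xkl] add [msi] -> 9 lines: nbt msi mhqo djbh uwv idu ehcid vjx vfh
Hunk 3: at line 1 remove [msi,mhqo,djbh] add [eyn] -> 7 lines: nbt eyn uwv idu ehcid vjx vfh
Hunk 4: at line 2 remove [idu,ehcid] add [xcnd] -> 6 lines: nbt eyn uwv xcnd vjx vfh
Final line 4: xcnd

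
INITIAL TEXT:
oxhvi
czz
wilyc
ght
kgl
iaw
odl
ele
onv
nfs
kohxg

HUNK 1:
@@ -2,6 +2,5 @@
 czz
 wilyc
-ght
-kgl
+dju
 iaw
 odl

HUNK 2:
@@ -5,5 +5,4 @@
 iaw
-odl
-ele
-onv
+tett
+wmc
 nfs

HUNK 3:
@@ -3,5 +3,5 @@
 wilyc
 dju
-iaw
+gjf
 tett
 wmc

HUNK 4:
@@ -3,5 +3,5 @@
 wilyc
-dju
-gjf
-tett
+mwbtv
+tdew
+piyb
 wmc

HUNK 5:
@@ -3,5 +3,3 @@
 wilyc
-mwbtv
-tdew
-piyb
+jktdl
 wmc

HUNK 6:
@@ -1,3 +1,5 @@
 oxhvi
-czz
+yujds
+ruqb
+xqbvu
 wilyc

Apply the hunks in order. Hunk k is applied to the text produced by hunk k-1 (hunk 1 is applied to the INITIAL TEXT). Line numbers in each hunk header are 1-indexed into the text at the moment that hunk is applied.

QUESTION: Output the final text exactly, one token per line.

Hunk 1: at line 2 remove [ght,kgl] add [dju] -> 10 lines: oxhvi czz wilyc dju iaw odl ele onv nfs kohxg
Hunk 2: at line 5 remove [odl,ele,onv] add [tett,wmc] -> 9 lines: oxhvi czz wilyc dju iaw tett wmc nfs kohxg
Hunk 3: at line 3 remove [iaw] add [gjf] -> 9 lines: oxhvi czz wilyc dju gjf tett wmc nfs kohxg
Hunk 4: at line 3 remove [dju,gjf,tett] add [mwbtv,tdew,piyb] -> 9 lines: oxhvi czz wilyc mwbtv tdew piyb wmc nfs kohxg
Hunk 5: at line 3 remove [mwbtv,tdew,piyb] add [jktdl] -> 7 lines: oxhvi czz wilyc jktdl wmc nfs kohxg
Hunk 6: at line 1 remove [czz] add [yujds,ruqb,xqbvu] -> 9 lines: oxhvi yujds ruqb xqbvu wilyc jktdl wmc nfs kohxg

Answer: oxhvi
yujds
ruqb
xqbvu
wilyc
jktdl
wmc
nfs
kohxg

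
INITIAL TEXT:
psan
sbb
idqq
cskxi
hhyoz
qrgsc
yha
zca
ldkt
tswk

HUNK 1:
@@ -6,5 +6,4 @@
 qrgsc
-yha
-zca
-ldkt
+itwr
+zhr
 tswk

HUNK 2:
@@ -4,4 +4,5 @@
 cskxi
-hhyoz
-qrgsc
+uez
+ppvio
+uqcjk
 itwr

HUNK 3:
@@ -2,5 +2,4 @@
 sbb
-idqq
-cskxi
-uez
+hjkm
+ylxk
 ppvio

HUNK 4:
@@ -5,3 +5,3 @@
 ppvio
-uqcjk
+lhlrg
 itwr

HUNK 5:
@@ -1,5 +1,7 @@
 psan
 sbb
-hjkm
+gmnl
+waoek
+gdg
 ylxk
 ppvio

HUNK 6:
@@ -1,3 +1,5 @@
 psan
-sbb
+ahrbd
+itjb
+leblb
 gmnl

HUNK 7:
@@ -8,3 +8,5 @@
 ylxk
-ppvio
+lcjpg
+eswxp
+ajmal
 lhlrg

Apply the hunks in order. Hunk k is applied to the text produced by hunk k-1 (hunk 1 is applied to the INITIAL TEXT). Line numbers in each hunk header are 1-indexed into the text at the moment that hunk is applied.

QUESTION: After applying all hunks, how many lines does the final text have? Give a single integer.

Hunk 1: at line 6 remove [yha,zca,ldkt] add [itwr,zhr] -> 9 lines: psan sbb idqq cskxi hhyoz qrgsc itwr zhr tswk
Hunk 2: at line 4 remove [hhyoz,qrgsc] add [uez,ppvio,uqcjk] -> 10 lines: psan sbb idqq cskxi uez ppvio uqcjk itwr zhr tswk
Hunk 3: at line 2 remove [idqq,cskxi,uez] add [hjkm,ylxk] -> 9 lines: psan sbb hjkm ylxk ppvio uqcjk itwr zhr tswk
Hunk 4: at line 5 remove [uqcjk] add [lhlrg] -> 9 lines: psan sbb hjkm ylxk ppvio lhlrg itwr zhr tswk
Hunk 5: at line 1 remove [hjkm] add [gmnl,waoek,gdg] -> 11 lines: psan sbb gmnl waoek gdg ylxk ppvio lhlrg itwr zhr tswk
Hunk 6: at line 1 remove [sbb] add [ahrbd,itjb,leblb] -> 13 lines: psan ahrbd itjb leblb gmnl waoek gdg ylxk ppvio lhlrg itwr zhr tswk
Hunk 7: at line 8 remove [ppvio] add [lcjpg,eswxp,ajmal] -> 15 lines: psan ahrbd itjb leblb gmnl waoek gdg ylxk lcjpg eswxp ajmal lhlrg itwr zhr tswk
Final line count: 15

Answer: 15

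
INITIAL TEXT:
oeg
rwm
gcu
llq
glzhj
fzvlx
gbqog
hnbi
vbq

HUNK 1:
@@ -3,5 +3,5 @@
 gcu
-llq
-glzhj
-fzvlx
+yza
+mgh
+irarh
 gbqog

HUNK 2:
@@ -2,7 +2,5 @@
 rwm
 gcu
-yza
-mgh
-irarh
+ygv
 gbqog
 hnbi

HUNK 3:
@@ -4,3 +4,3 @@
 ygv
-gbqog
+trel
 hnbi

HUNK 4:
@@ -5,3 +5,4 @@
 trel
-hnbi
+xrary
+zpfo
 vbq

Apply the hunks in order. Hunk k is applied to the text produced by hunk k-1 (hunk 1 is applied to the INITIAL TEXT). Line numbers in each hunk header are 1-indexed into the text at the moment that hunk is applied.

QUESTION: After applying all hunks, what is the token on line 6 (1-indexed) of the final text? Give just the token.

Answer: xrary

Derivation:
Hunk 1: at line 3 remove [llq,glzhj,fzvlx] add [yza,mgh,irarh] -> 9 lines: oeg rwm gcu yza mgh irarh gbqog hnbi vbq
Hunk 2: at line 2 remove [yza,mgh,irarh] add [ygv] -> 7 lines: oeg rwm gcu ygv gbqog hnbi vbq
Hunk 3: at line 4 remove [gbqog] add [trel] -> 7 lines: oeg rwm gcu ygv trel hnbi vbq
Hunk 4: at line 5 remove [hnbi] add [xrary,zpfo] -> 8 lines: oeg rwm gcu ygv trel xrary zpfo vbq
Final line 6: xrary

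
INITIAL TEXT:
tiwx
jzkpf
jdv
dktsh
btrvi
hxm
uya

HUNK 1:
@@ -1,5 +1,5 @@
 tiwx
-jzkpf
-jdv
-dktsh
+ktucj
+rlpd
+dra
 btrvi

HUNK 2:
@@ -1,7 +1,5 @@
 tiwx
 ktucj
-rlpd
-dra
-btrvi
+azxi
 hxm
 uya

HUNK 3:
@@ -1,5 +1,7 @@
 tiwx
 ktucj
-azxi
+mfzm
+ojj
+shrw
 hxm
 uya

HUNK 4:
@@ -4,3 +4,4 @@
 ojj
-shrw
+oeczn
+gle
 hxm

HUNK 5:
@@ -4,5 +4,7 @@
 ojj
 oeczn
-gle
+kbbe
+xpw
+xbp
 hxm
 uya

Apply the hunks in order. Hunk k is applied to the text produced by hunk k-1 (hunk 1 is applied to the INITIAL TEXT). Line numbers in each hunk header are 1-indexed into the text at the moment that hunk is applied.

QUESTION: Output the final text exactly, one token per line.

Answer: tiwx
ktucj
mfzm
ojj
oeczn
kbbe
xpw
xbp
hxm
uya

Derivation:
Hunk 1: at line 1 remove [jzkpf,jdv,dktsh] add [ktucj,rlpd,dra] -> 7 lines: tiwx ktucj rlpd dra btrvi hxm uya
Hunk 2: at line 1 remove [rlpd,dra,btrvi] add [azxi] -> 5 lines: tiwx ktucj azxi hxm uya
Hunk 3: at line 1 remove [azxi] add [mfzm,ojj,shrw] -> 7 lines: tiwx ktucj mfzm ojj shrw hxm uya
Hunk 4: at line 4 remove [shrw] add [oeczn,gle] -> 8 lines: tiwx ktucj mfzm ojj oeczn gle hxm uya
Hunk 5: at line 4 remove [gle] add [kbbe,xpw,xbp] -> 10 lines: tiwx ktucj mfzm ojj oeczn kbbe xpw xbp hxm uya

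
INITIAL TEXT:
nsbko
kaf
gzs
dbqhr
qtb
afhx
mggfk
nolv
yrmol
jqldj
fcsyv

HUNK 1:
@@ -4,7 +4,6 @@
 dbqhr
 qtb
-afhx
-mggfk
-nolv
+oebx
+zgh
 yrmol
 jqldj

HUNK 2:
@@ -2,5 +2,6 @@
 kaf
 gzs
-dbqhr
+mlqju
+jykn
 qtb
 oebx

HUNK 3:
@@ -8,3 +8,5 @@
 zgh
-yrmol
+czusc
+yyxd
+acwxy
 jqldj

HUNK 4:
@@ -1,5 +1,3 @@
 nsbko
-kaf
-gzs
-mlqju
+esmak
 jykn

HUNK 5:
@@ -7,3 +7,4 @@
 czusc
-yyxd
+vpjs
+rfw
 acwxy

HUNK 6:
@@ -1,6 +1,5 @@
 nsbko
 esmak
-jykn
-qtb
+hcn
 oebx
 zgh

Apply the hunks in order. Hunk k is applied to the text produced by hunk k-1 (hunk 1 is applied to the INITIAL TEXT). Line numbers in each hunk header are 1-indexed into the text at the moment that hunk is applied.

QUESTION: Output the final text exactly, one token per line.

Hunk 1: at line 4 remove [afhx,mggfk,nolv] add [oebx,zgh] -> 10 lines: nsbko kaf gzs dbqhr qtb oebx zgh yrmol jqldj fcsyv
Hunk 2: at line 2 remove [dbqhr] add [mlqju,jykn] -> 11 lines: nsbko kaf gzs mlqju jykn qtb oebx zgh yrmol jqldj fcsyv
Hunk 3: at line 8 remove [yrmol] add [czusc,yyxd,acwxy] -> 13 lines: nsbko kaf gzs mlqju jykn qtb oebx zgh czusc yyxd acwxy jqldj fcsyv
Hunk 4: at line 1 remove [kaf,gzs,mlqju] add [esmak] -> 11 lines: nsbko esmak jykn qtb oebx zgh czusc yyxd acwxy jqldj fcsyv
Hunk 5: at line 7 remove [yyxd] add [vpjs,rfw] -> 12 lines: nsbko esmak jykn qtb oebx zgh czusc vpjs rfw acwxy jqldj fcsyv
Hunk 6: at line 1 remove [jykn,qtb] add [hcn] -> 11 lines: nsbko esmak hcn oebx zgh czusc vpjs rfw acwxy jqldj fcsyv

Answer: nsbko
esmak
hcn
oebx
zgh
czusc
vpjs
rfw
acwxy
jqldj
fcsyv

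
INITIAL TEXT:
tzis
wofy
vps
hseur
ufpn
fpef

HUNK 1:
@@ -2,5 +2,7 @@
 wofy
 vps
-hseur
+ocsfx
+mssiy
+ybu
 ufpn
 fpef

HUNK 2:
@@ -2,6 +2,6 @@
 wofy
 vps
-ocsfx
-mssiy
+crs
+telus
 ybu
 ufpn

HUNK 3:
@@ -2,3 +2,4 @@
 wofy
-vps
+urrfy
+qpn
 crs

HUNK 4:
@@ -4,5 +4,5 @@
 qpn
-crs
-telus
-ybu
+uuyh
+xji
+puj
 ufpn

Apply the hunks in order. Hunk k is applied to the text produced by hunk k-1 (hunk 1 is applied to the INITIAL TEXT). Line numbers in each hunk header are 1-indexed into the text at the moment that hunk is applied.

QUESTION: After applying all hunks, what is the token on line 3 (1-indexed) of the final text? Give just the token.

Answer: urrfy

Derivation:
Hunk 1: at line 2 remove [hseur] add [ocsfx,mssiy,ybu] -> 8 lines: tzis wofy vps ocsfx mssiy ybu ufpn fpef
Hunk 2: at line 2 remove [ocsfx,mssiy] add [crs,telus] -> 8 lines: tzis wofy vps crs telus ybu ufpn fpef
Hunk 3: at line 2 remove [vps] add [urrfy,qpn] -> 9 lines: tzis wofy urrfy qpn crs telus ybu ufpn fpef
Hunk 4: at line 4 remove [crs,telus,ybu] add [uuyh,xji,puj] -> 9 lines: tzis wofy urrfy qpn uuyh xji puj ufpn fpef
Final line 3: urrfy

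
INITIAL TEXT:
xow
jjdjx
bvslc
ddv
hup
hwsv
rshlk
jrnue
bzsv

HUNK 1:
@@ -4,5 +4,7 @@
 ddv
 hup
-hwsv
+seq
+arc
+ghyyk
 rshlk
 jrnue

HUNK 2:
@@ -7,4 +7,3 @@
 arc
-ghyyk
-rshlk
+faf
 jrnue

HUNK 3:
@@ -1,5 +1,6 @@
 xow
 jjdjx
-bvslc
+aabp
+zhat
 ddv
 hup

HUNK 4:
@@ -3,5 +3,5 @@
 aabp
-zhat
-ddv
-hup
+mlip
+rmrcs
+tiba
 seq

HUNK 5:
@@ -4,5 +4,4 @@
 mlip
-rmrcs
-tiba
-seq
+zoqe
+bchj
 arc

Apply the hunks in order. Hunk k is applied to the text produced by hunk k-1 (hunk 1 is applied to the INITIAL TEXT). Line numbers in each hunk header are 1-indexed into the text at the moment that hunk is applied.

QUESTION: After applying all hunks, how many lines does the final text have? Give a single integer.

Answer: 10

Derivation:
Hunk 1: at line 4 remove [hwsv] add [seq,arc,ghyyk] -> 11 lines: xow jjdjx bvslc ddv hup seq arc ghyyk rshlk jrnue bzsv
Hunk 2: at line 7 remove [ghyyk,rshlk] add [faf] -> 10 lines: xow jjdjx bvslc ddv hup seq arc faf jrnue bzsv
Hunk 3: at line 1 remove [bvslc] add [aabp,zhat] -> 11 lines: xow jjdjx aabp zhat ddv hup seq arc faf jrnue bzsv
Hunk 4: at line 3 remove [zhat,ddv,hup] add [mlip,rmrcs,tiba] -> 11 lines: xow jjdjx aabp mlip rmrcs tiba seq arc faf jrnue bzsv
Hunk 5: at line 4 remove [rmrcs,tiba,seq] add [zoqe,bchj] -> 10 lines: xow jjdjx aabp mlip zoqe bchj arc faf jrnue bzsv
Final line count: 10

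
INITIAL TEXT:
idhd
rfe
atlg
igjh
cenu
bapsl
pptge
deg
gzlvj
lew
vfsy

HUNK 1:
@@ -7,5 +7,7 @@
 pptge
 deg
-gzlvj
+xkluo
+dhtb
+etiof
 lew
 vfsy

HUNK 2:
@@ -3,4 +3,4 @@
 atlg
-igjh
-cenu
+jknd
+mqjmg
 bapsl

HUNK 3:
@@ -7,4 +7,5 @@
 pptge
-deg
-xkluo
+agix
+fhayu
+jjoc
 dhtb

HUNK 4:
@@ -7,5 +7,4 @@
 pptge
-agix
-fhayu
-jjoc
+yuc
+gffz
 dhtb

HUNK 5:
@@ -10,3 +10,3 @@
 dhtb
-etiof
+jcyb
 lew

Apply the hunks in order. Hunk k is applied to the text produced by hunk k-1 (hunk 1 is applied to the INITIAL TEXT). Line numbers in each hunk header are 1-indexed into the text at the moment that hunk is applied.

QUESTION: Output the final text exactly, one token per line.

Hunk 1: at line 7 remove [gzlvj] add [xkluo,dhtb,etiof] -> 13 lines: idhd rfe atlg igjh cenu bapsl pptge deg xkluo dhtb etiof lew vfsy
Hunk 2: at line 3 remove [igjh,cenu] add [jknd,mqjmg] -> 13 lines: idhd rfe atlg jknd mqjmg bapsl pptge deg xkluo dhtb etiof lew vfsy
Hunk 3: at line 7 remove [deg,xkluo] add [agix,fhayu,jjoc] -> 14 lines: idhd rfe atlg jknd mqjmg bapsl pptge agix fhayu jjoc dhtb etiof lew vfsy
Hunk 4: at line 7 remove [agix,fhayu,jjoc] add [yuc,gffz] -> 13 lines: idhd rfe atlg jknd mqjmg bapsl pptge yuc gffz dhtb etiof lew vfsy
Hunk 5: at line 10 remove [etiof] add [jcyb] -> 13 lines: idhd rfe atlg jknd mqjmg bapsl pptge yuc gffz dhtb jcyb lew vfsy

Answer: idhd
rfe
atlg
jknd
mqjmg
bapsl
pptge
yuc
gffz
dhtb
jcyb
lew
vfsy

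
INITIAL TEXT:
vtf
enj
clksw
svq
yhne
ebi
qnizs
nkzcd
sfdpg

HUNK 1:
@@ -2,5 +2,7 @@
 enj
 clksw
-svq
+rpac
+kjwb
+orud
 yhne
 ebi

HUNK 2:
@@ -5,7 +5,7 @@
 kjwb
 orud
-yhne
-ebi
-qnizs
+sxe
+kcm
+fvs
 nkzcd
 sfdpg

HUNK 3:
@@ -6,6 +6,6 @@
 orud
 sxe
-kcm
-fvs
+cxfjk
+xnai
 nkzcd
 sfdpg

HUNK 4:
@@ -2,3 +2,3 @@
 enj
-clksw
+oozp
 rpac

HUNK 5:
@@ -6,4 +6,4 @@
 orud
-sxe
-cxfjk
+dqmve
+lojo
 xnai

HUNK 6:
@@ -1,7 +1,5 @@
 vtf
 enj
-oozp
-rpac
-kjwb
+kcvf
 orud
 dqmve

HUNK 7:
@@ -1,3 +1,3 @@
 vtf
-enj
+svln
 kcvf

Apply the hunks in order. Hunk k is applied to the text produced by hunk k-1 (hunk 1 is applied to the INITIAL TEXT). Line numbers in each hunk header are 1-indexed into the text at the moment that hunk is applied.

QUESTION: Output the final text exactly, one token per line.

Answer: vtf
svln
kcvf
orud
dqmve
lojo
xnai
nkzcd
sfdpg

Derivation:
Hunk 1: at line 2 remove [svq] add [rpac,kjwb,orud] -> 11 lines: vtf enj clksw rpac kjwb orud yhne ebi qnizs nkzcd sfdpg
Hunk 2: at line 5 remove [yhne,ebi,qnizs] add [sxe,kcm,fvs] -> 11 lines: vtf enj clksw rpac kjwb orud sxe kcm fvs nkzcd sfdpg
Hunk 3: at line 6 remove [kcm,fvs] add [cxfjk,xnai] -> 11 lines: vtf enj clksw rpac kjwb orud sxe cxfjk xnai nkzcd sfdpg
Hunk 4: at line 2 remove [clksw] add [oozp] -> 11 lines: vtf enj oozp rpac kjwb orud sxe cxfjk xnai nkzcd sfdpg
Hunk 5: at line 6 remove [sxe,cxfjk] add [dqmve,lojo] -> 11 lines: vtf enj oozp rpac kjwb orud dqmve lojo xnai nkzcd sfdpg
Hunk 6: at line 1 remove [oozp,rpac,kjwb] add [kcvf] -> 9 lines: vtf enj kcvf orud dqmve lojo xnai nkzcd sfdpg
Hunk 7: at line 1 remove [enj] add [svln] -> 9 lines: vtf svln kcvf orud dqmve lojo xnai nkzcd sfdpg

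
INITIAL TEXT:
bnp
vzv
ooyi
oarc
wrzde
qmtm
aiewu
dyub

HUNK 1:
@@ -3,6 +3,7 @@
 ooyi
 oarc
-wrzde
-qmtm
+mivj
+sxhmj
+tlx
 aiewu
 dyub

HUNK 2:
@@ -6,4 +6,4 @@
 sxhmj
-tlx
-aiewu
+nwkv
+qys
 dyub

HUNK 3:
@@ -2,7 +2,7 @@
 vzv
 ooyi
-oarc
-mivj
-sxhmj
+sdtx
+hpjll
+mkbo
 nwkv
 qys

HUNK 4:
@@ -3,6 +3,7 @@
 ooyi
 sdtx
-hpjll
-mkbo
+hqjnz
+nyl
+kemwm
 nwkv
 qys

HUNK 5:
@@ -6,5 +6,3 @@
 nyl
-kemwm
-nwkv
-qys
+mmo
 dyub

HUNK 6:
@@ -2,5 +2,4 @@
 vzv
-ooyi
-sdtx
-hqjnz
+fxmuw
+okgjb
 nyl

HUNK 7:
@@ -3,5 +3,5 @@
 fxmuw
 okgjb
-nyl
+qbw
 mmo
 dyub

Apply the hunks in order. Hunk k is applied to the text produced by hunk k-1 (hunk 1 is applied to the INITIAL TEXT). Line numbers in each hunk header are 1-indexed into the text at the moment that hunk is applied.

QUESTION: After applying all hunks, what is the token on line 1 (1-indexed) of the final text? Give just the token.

Hunk 1: at line 3 remove [wrzde,qmtm] add [mivj,sxhmj,tlx] -> 9 lines: bnp vzv ooyi oarc mivj sxhmj tlx aiewu dyub
Hunk 2: at line 6 remove [tlx,aiewu] add [nwkv,qys] -> 9 lines: bnp vzv ooyi oarc mivj sxhmj nwkv qys dyub
Hunk 3: at line 2 remove [oarc,mivj,sxhmj] add [sdtx,hpjll,mkbo] -> 9 lines: bnp vzv ooyi sdtx hpjll mkbo nwkv qys dyub
Hunk 4: at line 3 remove [hpjll,mkbo] add [hqjnz,nyl,kemwm] -> 10 lines: bnp vzv ooyi sdtx hqjnz nyl kemwm nwkv qys dyub
Hunk 5: at line 6 remove [kemwm,nwkv,qys] add [mmo] -> 8 lines: bnp vzv ooyi sdtx hqjnz nyl mmo dyub
Hunk 6: at line 2 remove [ooyi,sdtx,hqjnz] add [fxmuw,okgjb] -> 7 lines: bnp vzv fxmuw okgjb nyl mmo dyub
Hunk 7: at line 3 remove [nyl] add [qbw] -> 7 lines: bnp vzv fxmuw okgjb qbw mmo dyub
Final line 1: bnp

Answer: bnp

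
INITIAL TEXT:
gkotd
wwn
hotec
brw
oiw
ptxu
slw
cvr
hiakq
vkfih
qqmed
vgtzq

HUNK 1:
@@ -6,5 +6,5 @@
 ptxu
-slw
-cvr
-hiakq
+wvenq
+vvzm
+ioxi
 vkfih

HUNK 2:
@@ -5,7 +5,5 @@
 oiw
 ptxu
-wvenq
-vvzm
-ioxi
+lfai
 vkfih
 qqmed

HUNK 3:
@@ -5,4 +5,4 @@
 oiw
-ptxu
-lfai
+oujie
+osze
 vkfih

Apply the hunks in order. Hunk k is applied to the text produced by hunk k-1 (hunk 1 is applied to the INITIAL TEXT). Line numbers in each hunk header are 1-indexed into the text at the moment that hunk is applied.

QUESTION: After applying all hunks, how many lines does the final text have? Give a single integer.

Hunk 1: at line 6 remove [slw,cvr,hiakq] add [wvenq,vvzm,ioxi] -> 12 lines: gkotd wwn hotec brw oiw ptxu wvenq vvzm ioxi vkfih qqmed vgtzq
Hunk 2: at line 5 remove [wvenq,vvzm,ioxi] add [lfai] -> 10 lines: gkotd wwn hotec brw oiw ptxu lfai vkfih qqmed vgtzq
Hunk 3: at line 5 remove [ptxu,lfai] add [oujie,osze] -> 10 lines: gkotd wwn hotec brw oiw oujie osze vkfih qqmed vgtzq
Final line count: 10

Answer: 10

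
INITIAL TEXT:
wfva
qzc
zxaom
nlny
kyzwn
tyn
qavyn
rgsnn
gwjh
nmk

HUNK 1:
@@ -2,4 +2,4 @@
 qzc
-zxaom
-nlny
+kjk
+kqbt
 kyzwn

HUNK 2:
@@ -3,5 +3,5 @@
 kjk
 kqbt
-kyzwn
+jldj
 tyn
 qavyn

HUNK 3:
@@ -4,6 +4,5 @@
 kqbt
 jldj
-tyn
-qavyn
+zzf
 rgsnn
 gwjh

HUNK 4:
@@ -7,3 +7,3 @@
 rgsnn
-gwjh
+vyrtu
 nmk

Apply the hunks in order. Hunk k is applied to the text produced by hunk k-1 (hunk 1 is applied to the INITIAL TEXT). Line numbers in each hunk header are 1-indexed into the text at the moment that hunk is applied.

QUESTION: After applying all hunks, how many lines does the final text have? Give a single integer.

Hunk 1: at line 2 remove [zxaom,nlny] add [kjk,kqbt] -> 10 lines: wfva qzc kjk kqbt kyzwn tyn qavyn rgsnn gwjh nmk
Hunk 2: at line 3 remove [kyzwn] add [jldj] -> 10 lines: wfva qzc kjk kqbt jldj tyn qavyn rgsnn gwjh nmk
Hunk 3: at line 4 remove [tyn,qavyn] add [zzf] -> 9 lines: wfva qzc kjk kqbt jldj zzf rgsnn gwjh nmk
Hunk 4: at line 7 remove [gwjh] add [vyrtu] -> 9 lines: wfva qzc kjk kqbt jldj zzf rgsnn vyrtu nmk
Final line count: 9

Answer: 9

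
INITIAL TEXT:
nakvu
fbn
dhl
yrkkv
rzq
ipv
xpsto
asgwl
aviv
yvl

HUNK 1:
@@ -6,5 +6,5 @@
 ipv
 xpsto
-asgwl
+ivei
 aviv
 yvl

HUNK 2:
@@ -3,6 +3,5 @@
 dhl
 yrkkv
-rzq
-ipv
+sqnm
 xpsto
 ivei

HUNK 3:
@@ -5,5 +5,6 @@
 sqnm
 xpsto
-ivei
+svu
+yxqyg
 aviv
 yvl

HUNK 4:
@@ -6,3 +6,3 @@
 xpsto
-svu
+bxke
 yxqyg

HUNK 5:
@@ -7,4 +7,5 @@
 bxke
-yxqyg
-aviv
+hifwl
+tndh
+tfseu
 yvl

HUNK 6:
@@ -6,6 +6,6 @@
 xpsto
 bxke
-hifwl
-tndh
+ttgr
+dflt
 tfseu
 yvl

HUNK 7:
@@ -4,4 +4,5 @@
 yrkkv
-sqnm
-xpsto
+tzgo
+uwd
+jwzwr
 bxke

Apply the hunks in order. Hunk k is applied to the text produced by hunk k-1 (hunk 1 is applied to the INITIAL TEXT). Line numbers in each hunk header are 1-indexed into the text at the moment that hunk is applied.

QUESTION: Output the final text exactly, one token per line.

Answer: nakvu
fbn
dhl
yrkkv
tzgo
uwd
jwzwr
bxke
ttgr
dflt
tfseu
yvl

Derivation:
Hunk 1: at line 6 remove [asgwl] add [ivei] -> 10 lines: nakvu fbn dhl yrkkv rzq ipv xpsto ivei aviv yvl
Hunk 2: at line 3 remove [rzq,ipv] add [sqnm] -> 9 lines: nakvu fbn dhl yrkkv sqnm xpsto ivei aviv yvl
Hunk 3: at line 5 remove [ivei] add [svu,yxqyg] -> 10 lines: nakvu fbn dhl yrkkv sqnm xpsto svu yxqyg aviv yvl
Hunk 4: at line 6 remove [svu] add [bxke] -> 10 lines: nakvu fbn dhl yrkkv sqnm xpsto bxke yxqyg aviv yvl
Hunk 5: at line 7 remove [yxqyg,aviv] add [hifwl,tndh,tfseu] -> 11 lines: nakvu fbn dhl yrkkv sqnm xpsto bxke hifwl tndh tfseu yvl
Hunk 6: at line 6 remove [hifwl,tndh] add [ttgr,dflt] -> 11 lines: nakvu fbn dhl yrkkv sqnm xpsto bxke ttgr dflt tfseu yvl
Hunk 7: at line 4 remove [sqnm,xpsto] add [tzgo,uwd,jwzwr] -> 12 lines: nakvu fbn dhl yrkkv tzgo uwd jwzwr bxke ttgr dflt tfseu yvl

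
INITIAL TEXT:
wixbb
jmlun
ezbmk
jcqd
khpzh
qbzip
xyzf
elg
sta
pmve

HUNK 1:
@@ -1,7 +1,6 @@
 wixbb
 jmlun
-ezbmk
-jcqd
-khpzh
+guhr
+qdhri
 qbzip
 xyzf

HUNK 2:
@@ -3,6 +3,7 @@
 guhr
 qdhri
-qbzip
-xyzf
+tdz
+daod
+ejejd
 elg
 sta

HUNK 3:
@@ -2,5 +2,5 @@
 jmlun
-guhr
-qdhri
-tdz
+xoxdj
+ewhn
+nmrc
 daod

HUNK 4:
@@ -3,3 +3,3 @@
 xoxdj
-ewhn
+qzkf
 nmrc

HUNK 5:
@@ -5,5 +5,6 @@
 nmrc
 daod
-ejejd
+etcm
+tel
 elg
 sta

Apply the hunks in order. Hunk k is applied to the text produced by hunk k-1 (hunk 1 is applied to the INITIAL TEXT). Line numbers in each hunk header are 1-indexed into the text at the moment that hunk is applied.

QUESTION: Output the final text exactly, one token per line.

Answer: wixbb
jmlun
xoxdj
qzkf
nmrc
daod
etcm
tel
elg
sta
pmve

Derivation:
Hunk 1: at line 1 remove [ezbmk,jcqd,khpzh] add [guhr,qdhri] -> 9 lines: wixbb jmlun guhr qdhri qbzip xyzf elg sta pmve
Hunk 2: at line 3 remove [qbzip,xyzf] add [tdz,daod,ejejd] -> 10 lines: wixbb jmlun guhr qdhri tdz daod ejejd elg sta pmve
Hunk 3: at line 2 remove [guhr,qdhri,tdz] add [xoxdj,ewhn,nmrc] -> 10 lines: wixbb jmlun xoxdj ewhn nmrc daod ejejd elg sta pmve
Hunk 4: at line 3 remove [ewhn] add [qzkf] -> 10 lines: wixbb jmlun xoxdj qzkf nmrc daod ejejd elg sta pmve
Hunk 5: at line 5 remove [ejejd] add [etcm,tel] -> 11 lines: wixbb jmlun xoxdj qzkf nmrc daod etcm tel elg sta pmve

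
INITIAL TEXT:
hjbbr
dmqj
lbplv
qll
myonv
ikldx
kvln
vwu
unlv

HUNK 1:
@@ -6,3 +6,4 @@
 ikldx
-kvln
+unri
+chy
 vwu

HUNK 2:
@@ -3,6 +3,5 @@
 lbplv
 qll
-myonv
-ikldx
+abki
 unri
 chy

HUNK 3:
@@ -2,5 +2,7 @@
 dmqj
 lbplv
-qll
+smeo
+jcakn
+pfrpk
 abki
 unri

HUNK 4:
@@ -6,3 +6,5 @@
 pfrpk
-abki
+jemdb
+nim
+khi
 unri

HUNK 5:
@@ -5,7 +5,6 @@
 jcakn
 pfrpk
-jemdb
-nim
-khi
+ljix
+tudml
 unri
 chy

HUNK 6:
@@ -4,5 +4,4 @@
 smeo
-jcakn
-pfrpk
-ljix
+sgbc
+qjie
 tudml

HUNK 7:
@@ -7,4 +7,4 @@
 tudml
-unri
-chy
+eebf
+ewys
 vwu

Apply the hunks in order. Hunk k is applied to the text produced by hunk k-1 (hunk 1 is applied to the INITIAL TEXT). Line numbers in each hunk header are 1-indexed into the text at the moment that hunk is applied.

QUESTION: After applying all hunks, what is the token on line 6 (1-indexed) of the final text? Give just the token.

Hunk 1: at line 6 remove [kvln] add [unri,chy] -> 10 lines: hjbbr dmqj lbplv qll myonv ikldx unri chy vwu unlv
Hunk 2: at line 3 remove [myonv,ikldx] add [abki] -> 9 lines: hjbbr dmqj lbplv qll abki unri chy vwu unlv
Hunk 3: at line 2 remove [qll] add [smeo,jcakn,pfrpk] -> 11 lines: hjbbr dmqj lbplv smeo jcakn pfrpk abki unri chy vwu unlv
Hunk 4: at line 6 remove [abki] add [jemdb,nim,khi] -> 13 lines: hjbbr dmqj lbplv smeo jcakn pfrpk jemdb nim khi unri chy vwu unlv
Hunk 5: at line 5 remove [jemdb,nim,khi] add [ljix,tudml] -> 12 lines: hjbbr dmqj lbplv smeo jcakn pfrpk ljix tudml unri chy vwu unlv
Hunk 6: at line 4 remove [jcakn,pfrpk,ljix] add [sgbc,qjie] -> 11 lines: hjbbr dmqj lbplv smeo sgbc qjie tudml unri chy vwu unlv
Hunk 7: at line 7 remove [unri,chy] add [eebf,ewys] -> 11 lines: hjbbr dmqj lbplv smeo sgbc qjie tudml eebf ewys vwu unlv
Final line 6: qjie

Answer: qjie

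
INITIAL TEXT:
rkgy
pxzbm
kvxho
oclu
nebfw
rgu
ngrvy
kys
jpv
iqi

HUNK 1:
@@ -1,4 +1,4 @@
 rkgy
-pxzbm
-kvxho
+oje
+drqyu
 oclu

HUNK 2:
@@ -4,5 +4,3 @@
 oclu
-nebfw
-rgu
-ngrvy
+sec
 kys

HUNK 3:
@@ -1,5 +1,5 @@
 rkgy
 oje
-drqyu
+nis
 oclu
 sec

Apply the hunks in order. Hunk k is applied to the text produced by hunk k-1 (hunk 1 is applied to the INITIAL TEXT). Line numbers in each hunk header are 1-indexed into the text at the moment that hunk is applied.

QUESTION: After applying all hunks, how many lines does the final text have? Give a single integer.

Answer: 8

Derivation:
Hunk 1: at line 1 remove [pxzbm,kvxho] add [oje,drqyu] -> 10 lines: rkgy oje drqyu oclu nebfw rgu ngrvy kys jpv iqi
Hunk 2: at line 4 remove [nebfw,rgu,ngrvy] add [sec] -> 8 lines: rkgy oje drqyu oclu sec kys jpv iqi
Hunk 3: at line 1 remove [drqyu] add [nis] -> 8 lines: rkgy oje nis oclu sec kys jpv iqi
Final line count: 8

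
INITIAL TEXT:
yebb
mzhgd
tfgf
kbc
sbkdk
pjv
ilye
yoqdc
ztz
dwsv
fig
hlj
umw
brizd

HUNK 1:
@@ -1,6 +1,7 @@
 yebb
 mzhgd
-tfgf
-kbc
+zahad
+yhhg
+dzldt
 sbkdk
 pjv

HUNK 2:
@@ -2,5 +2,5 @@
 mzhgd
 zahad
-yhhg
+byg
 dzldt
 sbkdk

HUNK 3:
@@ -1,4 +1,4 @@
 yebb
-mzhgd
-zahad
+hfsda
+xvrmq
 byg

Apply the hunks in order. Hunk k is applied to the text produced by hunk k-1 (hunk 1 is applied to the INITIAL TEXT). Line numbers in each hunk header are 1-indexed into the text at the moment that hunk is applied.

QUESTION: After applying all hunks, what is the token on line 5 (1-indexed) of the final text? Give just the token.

Answer: dzldt

Derivation:
Hunk 1: at line 1 remove [tfgf,kbc] add [zahad,yhhg,dzldt] -> 15 lines: yebb mzhgd zahad yhhg dzldt sbkdk pjv ilye yoqdc ztz dwsv fig hlj umw brizd
Hunk 2: at line 2 remove [yhhg] add [byg] -> 15 lines: yebb mzhgd zahad byg dzldt sbkdk pjv ilye yoqdc ztz dwsv fig hlj umw brizd
Hunk 3: at line 1 remove [mzhgd,zahad] add [hfsda,xvrmq] -> 15 lines: yebb hfsda xvrmq byg dzldt sbkdk pjv ilye yoqdc ztz dwsv fig hlj umw brizd
Final line 5: dzldt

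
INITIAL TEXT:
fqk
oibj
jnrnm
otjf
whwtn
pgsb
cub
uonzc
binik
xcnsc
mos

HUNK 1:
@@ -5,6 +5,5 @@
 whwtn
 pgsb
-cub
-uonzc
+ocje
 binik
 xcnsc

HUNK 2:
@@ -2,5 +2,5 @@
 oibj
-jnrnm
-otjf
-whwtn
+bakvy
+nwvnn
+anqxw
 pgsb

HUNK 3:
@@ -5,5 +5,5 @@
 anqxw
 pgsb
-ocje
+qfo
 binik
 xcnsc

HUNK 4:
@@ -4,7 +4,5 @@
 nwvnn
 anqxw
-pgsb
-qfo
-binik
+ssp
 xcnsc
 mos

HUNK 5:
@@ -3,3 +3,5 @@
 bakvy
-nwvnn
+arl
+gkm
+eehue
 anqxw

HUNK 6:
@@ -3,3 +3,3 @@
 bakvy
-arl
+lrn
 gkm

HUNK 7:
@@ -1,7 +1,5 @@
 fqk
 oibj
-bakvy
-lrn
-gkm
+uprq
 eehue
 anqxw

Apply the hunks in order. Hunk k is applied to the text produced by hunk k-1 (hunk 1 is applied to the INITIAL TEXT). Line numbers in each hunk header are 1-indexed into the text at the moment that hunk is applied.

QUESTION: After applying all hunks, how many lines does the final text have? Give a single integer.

Hunk 1: at line 5 remove [cub,uonzc] add [ocje] -> 10 lines: fqk oibj jnrnm otjf whwtn pgsb ocje binik xcnsc mos
Hunk 2: at line 2 remove [jnrnm,otjf,whwtn] add [bakvy,nwvnn,anqxw] -> 10 lines: fqk oibj bakvy nwvnn anqxw pgsb ocje binik xcnsc mos
Hunk 3: at line 5 remove [ocje] add [qfo] -> 10 lines: fqk oibj bakvy nwvnn anqxw pgsb qfo binik xcnsc mos
Hunk 4: at line 4 remove [pgsb,qfo,binik] add [ssp] -> 8 lines: fqk oibj bakvy nwvnn anqxw ssp xcnsc mos
Hunk 5: at line 3 remove [nwvnn] add [arl,gkm,eehue] -> 10 lines: fqk oibj bakvy arl gkm eehue anqxw ssp xcnsc mos
Hunk 6: at line 3 remove [arl] add [lrn] -> 10 lines: fqk oibj bakvy lrn gkm eehue anqxw ssp xcnsc mos
Hunk 7: at line 1 remove [bakvy,lrn,gkm] add [uprq] -> 8 lines: fqk oibj uprq eehue anqxw ssp xcnsc mos
Final line count: 8

Answer: 8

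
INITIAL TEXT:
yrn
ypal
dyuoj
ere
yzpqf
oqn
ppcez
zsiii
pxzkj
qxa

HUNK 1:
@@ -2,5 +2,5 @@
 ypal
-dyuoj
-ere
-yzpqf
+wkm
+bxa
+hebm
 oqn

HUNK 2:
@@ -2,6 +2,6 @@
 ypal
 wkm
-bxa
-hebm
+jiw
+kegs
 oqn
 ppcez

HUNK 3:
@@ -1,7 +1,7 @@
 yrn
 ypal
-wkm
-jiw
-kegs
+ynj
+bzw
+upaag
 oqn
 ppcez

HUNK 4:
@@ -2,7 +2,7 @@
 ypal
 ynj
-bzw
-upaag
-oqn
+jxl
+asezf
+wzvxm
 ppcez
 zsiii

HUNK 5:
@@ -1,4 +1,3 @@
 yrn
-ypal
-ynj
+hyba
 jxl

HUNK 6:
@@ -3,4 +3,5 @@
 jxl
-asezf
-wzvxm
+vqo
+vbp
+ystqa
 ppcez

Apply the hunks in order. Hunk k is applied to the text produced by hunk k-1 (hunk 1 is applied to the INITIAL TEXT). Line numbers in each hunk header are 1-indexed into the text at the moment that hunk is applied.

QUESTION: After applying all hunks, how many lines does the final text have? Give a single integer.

Answer: 10

Derivation:
Hunk 1: at line 2 remove [dyuoj,ere,yzpqf] add [wkm,bxa,hebm] -> 10 lines: yrn ypal wkm bxa hebm oqn ppcez zsiii pxzkj qxa
Hunk 2: at line 2 remove [bxa,hebm] add [jiw,kegs] -> 10 lines: yrn ypal wkm jiw kegs oqn ppcez zsiii pxzkj qxa
Hunk 3: at line 1 remove [wkm,jiw,kegs] add [ynj,bzw,upaag] -> 10 lines: yrn ypal ynj bzw upaag oqn ppcez zsiii pxzkj qxa
Hunk 4: at line 2 remove [bzw,upaag,oqn] add [jxl,asezf,wzvxm] -> 10 lines: yrn ypal ynj jxl asezf wzvxm ppcez zsiii pxzkj qxa
Hunk 5: at line 1 remove [ypal,ynj] add [hyba] -> 9 lines: yrn hyba jxl asezf wzvxm ppcez zsiii pxzkj qxa
Hunk 6: at line 3 remove [asezf,wzvxm] add [vqo,vbp,ystqa] -> 10 lines: yrn hyba jxl vqo vbp ystqa ppcez zsiii pxzkj qxa
Final line count: 10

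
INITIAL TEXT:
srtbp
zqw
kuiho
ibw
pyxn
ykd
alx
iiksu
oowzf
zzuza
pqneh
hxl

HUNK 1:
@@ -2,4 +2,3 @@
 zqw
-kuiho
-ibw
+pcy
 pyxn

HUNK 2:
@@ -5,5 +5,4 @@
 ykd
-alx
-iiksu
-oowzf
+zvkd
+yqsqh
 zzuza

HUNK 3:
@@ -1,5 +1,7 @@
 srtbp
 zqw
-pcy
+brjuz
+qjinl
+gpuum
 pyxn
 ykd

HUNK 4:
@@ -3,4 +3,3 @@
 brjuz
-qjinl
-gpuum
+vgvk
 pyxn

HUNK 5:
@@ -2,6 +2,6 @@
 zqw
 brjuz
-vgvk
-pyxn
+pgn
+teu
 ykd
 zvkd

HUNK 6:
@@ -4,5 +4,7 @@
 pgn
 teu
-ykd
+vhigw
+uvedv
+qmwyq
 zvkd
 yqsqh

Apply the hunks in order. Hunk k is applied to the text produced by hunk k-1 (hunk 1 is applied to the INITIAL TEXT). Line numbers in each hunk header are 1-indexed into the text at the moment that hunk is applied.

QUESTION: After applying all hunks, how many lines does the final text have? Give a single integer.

Answer: 13

Derivation:
Hunk 1: at line 2 remove [kuiho,ibw] add [pcy] -> 11 lines: srtbp zqw pcy pyxn ykd alx iiksu oowzf zzuza pqneh hxl
Hunk 2: at line 5 remove [alx,iiksu,oowzf] add [zvkd,yqsqh] -> 10 lines: srtbp zqw pcy pyxn ykd zvkd yqsqh zzuza pqneh hxl
Hunk 3: at line 1 remove [pcy] add [brjuz,qjinl,gpuum] -> 12 lines: srtbp zqw brjuz qjinl gpuum pyxn ykd zvkd yqsqh zzuza pqneh hxl
Hunk 4: at line 3 remove [qjinl,gpuum] add [vgvk] -> 11 lines: srtbp zqw brjuz vgvk pyxn ykd zvkd yqsqh zzuza pqneh hxl
Hunk 5: at line 2 remove [vgvk,pyxn] add [pgn,teu] -> 11 lines: srtbp zqw brjuz pgn teu ykd zvkd yqsqh zzuza pqneh hxl
Hunk 6: at line 4 remove [ykd] add [vhigw,uvedv,qmwyq] -> 13 lines: srtbp zqw brjuz pgn teu vhigw uvedv qmwyq zvkd yqsqh zzuza pqneh hxl
Final line count: 13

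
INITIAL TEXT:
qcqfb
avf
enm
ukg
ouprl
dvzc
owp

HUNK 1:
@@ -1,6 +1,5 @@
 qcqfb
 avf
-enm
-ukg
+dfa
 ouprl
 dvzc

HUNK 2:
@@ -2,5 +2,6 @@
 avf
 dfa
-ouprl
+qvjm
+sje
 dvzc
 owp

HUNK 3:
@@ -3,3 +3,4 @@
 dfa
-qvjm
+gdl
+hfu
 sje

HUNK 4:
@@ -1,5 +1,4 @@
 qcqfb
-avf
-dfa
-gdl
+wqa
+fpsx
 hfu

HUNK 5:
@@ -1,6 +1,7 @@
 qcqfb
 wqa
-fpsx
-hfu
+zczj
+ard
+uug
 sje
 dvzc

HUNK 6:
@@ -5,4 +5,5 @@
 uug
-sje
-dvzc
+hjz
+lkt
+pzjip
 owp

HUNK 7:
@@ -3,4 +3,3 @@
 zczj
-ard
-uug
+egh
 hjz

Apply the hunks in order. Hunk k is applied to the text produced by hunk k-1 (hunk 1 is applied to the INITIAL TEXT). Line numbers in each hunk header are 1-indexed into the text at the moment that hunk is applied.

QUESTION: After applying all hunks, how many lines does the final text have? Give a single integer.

Answer: 8

Derivation:
Hunk 1: at line 1 remove [enm,ukg] add [dfa] -> 6 lines: qcqfb avf dfa ouprl dvzc owp
Hunk 2: at line 2 remove [ouprl] add [qvjm,sje] -> 7 lines: qcqfb avf dfa qvjm sje dvzc owp
Hunk 3: at line 3 remove [qvjm] add [gdl,hfu] -> 8 lines: qcqfb avf dfa gdl hfu sje dvzc owp
Hunk 4: at line 1 remove [avf,dfa,gdl] add [wqa,fpsx] -> 7 lines: qcqfb wqa fpsx hfu sje dvzc owp
Hunk 5: at line 1 remove [fpsx,hfu] add [zczj,ard,uug] -> 8 lines: qcqfb wqa zczj ard uug sje dvzc owp
Hunk 6: at line 5 remove [sje,dvzc] add [hjz,lkt,pzjip] -> 9 lines: qcqfb wqa zczj ard uug hjz lkt pzjip owp
Hunk 7: at line 3 remove [ard,uug] add [egh] -> 8 lines: qcqfb wqa zczj egh hjz lkt pzjip owp
Final line count: 8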